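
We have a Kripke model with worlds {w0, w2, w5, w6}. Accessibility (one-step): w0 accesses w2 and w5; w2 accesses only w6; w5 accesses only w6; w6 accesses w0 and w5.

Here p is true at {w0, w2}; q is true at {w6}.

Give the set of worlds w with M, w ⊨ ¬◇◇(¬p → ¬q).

w0: ◇◇(¬p → ¬q) is F. ✓
w2: ◇◇(¬p → ¬q) is T. ✗
w5: ◇◇(¬p → ¬q) is T. ✗
w6: ◇◇(¬p → ¬q) is T. ✗

{w0}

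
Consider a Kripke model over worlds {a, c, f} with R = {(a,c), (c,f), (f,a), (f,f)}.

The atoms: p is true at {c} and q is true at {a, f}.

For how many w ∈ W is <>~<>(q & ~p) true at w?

1

a: successors {c}; ~<>(q & ~p) there: c:F. ✗
c: successors {f}; ~<>(q & ~p) there: f:F. ✗
f: successors {a, f}; ~<>(q & ~p) there: a:T, f:F. ✓
Satisfying worlds: {f}.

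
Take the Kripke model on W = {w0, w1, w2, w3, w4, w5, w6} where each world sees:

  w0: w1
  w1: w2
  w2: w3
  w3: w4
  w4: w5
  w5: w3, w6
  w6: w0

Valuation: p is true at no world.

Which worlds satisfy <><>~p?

{w0, w1, w2, w3, w4, w5, w6}

w0: successors {w1}; <>~p there: w1:T. ✓
w1: successors {w2}; <>~p there: w2:T. ✓
w2: successors {w3}; <>~p there: w3:T. ✓
w3: successors {w4}; <>~p there: w4:T. ✓
w4: successors {w5}; <>~p there: w5:T. ✓
w5: successors {w3, w6}; <>~p there: w3:T, w6:T. ✓
w6: successors {w0}; <>~p there: w0:T. ✓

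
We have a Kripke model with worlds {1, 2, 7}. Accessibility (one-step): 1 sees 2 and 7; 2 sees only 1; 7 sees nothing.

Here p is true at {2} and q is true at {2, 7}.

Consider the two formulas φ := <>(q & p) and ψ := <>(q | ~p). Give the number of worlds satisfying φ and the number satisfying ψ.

1 and 2

For <>(q & p):
1: successors {2, 7}; q & p there: 2:T, 7:F. ✓
2: successors {1}; q & p there: 1:F. ✗
7: no successors, so <>(q & p) fails. ✗
— 1 world.
For <>(q | ~p):
1: successors {2, 7}; q | ~p there: 2:T, 7:T. ✓
2: successors {1}; q | ~p there: 1:T. ✓
7: no successors, so <>(q | ~p) fails. ✗
— 2 worlds.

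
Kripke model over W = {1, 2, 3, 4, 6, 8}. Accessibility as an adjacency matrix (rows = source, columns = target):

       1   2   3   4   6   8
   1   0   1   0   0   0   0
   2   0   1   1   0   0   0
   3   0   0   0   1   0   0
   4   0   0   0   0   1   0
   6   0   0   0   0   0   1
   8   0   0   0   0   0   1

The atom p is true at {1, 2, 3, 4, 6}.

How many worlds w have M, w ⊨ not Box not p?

1: Box not p is F. ✓
2: Box not p is F. ✓
3: Box not p is F. ✓
4: Box not p is F. ✓
6: Box not p is T. ✗
8: Box not p is T. ✗
Satisfying worlds: {1, 2, 3, 4}.

4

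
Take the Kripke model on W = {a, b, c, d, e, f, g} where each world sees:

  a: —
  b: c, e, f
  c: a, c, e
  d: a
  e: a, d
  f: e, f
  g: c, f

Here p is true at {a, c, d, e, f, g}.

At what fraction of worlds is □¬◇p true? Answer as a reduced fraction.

a: no successors, so □¬◇p holds vacuously. ✓
b: successors {c, e, f}; ¬◇p there: c:F, e:F, f:F. ✗
c: successors {a, c, e}; ¬◇p there: a:T, c:F, e:F. ✗
d: successors {a}; ¬◇p there: a:T. ✓
e: successors {a, d}; ¬◇p there: a:T, d:F. ✗
f: successors {e, f}; ¬◇p there: e:F, f:F. ✗
g: successors {c, f}; ¬◇p there: c:F, f:F. ✗
That's 2 of 7 worlds, so 2/7.

2/7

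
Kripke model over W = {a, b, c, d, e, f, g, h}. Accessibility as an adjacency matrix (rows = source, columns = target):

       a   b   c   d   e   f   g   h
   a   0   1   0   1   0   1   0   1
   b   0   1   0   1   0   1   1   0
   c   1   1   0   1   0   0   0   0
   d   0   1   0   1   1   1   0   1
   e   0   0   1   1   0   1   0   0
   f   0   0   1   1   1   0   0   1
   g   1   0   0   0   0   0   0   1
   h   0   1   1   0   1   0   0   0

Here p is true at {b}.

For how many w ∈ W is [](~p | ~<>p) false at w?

5

a: successors {b, d, f, h}; ~p | ~<>p there: b:F, d:T, f:T, h:T. ✗
b: successors {b, d, f, g}; ~p | ~<>p there: b:F, d:T, f:T, g:T. ✗
c: successors {a, b, d}; ~p | ~<>p there: a:T, b:F, d:T. ✗
d: successors {b, d, e, f, h}; ~p | ~<>p there: b:F, d:T, e:T, f:T, h:T. ✗
e: successors {c, d, f}; ~p | ~<>p there: c:T, d:T, f:T. ✓
f: successors {c, d, e, h}; ~p | ~<>p there: c:T, d:T, e:T, h:T. ✓
g: successors {a, h}; ~p | ~<>p there: a:T, h:T. ✓
h: successors {b, c, e}; ~p | ~<>p there: b:F, c:T, e:T. ✗
Satisfying worlds: {e, f, g}.
So [](~p | ~<>p) fails at the other 5 worlds.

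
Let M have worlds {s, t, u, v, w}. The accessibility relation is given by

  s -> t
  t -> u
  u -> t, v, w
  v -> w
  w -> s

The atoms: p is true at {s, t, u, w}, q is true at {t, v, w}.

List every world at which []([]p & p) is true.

s: successors {t}; []p & p there: t:T. ✓
t: successors {u}; []p & p there: u:F. ✗
u: successors {t, v, w}; []p & p there: t:T, v:F, w:T. ✗
v: successors {w}; []p & p there: w:T. ✓
w: successors {s}; []p & p there: s:T. ✓

{s, v, w}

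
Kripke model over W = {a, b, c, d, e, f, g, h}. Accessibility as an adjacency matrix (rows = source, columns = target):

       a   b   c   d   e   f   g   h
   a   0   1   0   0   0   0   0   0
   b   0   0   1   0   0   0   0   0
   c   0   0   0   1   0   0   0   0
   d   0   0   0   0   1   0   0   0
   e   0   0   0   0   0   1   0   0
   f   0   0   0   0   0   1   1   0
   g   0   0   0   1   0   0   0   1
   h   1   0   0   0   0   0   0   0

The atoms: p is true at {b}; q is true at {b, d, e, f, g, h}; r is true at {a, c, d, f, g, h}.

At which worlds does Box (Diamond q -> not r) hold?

{a, d}

a: successors {b}; Diamond q -> not r there: b:T. ✓
b: successors {c}; Diamond q -> not r there: c:F. ✗
c: successors {d}; Diamond q -> not r there: d:F. ✗
d: successors {e}; Diamond q -> not r there: e:T. ✓
e: successors {f}; Diamond q -> not r there: f:F. ✗
f: successors {f, g}; Diamond q -> not r there: f:F, g:F. ✗
g: successors {d, h}; Diamond q -> not r there: d:F, h:T. ✗
h: successors {a}; Diamond q -> not r there: a:F. ✗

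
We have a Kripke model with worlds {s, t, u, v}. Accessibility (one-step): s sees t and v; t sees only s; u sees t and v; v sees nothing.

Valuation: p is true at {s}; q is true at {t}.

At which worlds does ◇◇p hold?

{s, u}

s: successors {t, v}; ◇p there: t:T, v:F. ✓
t: successors {s}; ◇p there: s:F. ✗
u: successors {t, v}; ◇p there: t:T, v:F. ✓
v: no successors, so ◇◇p fails. ✗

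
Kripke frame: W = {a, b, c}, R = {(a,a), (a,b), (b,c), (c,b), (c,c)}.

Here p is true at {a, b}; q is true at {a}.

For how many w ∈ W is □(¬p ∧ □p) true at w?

0

a: successors {a, b}; ¬p ∧ □p there: a:F, b:F. ✗
b: successors {c}; ¬p ∧ □p there: c:F. ✗
c: successors {b, c}; ¬p ∧ □p there: b:F, c:F. ✗
Satisfying worlds: ∅.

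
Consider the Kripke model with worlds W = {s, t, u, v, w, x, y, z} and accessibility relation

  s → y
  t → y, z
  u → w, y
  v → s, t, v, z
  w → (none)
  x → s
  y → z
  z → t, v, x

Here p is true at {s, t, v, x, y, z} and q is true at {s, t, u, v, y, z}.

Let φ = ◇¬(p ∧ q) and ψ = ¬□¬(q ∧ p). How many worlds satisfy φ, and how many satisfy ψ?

2 and 7

For ◇¬(p ∧ q):
s: successors {y}; ¬(p ∧ q) there: y:F. ✗
t: successors {y, z}; ¬(p ∧ q) there: y:F, z:F. ✗
u: successors {w, y}; ¬(p ∧ q) there: w:T, y:F. ✓
v: successors {s, t, v, z}; ¬(p ∧ q) there: s:F, t:F, v:F, z:F. ✗
w: no successors, so ◇¬(p ∧ q) fails. ✗
x: successors {s}; ¬(p ∧ q) there: s:F. ✗
y: successors {z}; ¬(p ∧ q) there: z:F. ✗
z: successors {t, v, x}; ¬(p ∧ q) there: t:F, v:F, x:T. ✓
— 2 worlds.
For ¬□¬(q ∧ p):
s: □¬(q ∧ p) is F. ✓
t: □¬(q ∧ p) is F. ✓
u: □¬(q ∧ p) is F. ✓
v: □¬(q ∧ p) is F. ✓
w: □¬(q ∧ p) is T. ✗
x: □¬(q ∧ p) is F. ✓
y: □¬(q ∧ p) is F. ✓
z: □¬(q ∧ p) is F. ✓
— 7 worlds.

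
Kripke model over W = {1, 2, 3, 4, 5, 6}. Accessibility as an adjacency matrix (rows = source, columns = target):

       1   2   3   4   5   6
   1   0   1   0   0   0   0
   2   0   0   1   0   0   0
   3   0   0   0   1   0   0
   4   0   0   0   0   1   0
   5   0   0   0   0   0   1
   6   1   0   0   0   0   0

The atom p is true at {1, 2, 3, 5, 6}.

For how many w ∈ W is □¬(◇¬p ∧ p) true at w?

5

1: successors {2}; ¬(◇¬p ∧ p) there: 2:T. ✓
2: successors {3}; ¬(◇¬p ∧ p) there: 3:F. ✗
3: successors {4}; ¬(◇¬p ∧ p) there: 4:T. ✓
4: successors {5}; ¬(◇¬p ∧ p) there: 5:T. ✓
5: successors {6}; ¬(◇¬p ∧ p) there: 6:T. ✓
6: successors {1}; ¬(◇¬p ∧ p) there: 1:T. ✓
Satisfying worlds: {1, 3, 4, 5, 6}.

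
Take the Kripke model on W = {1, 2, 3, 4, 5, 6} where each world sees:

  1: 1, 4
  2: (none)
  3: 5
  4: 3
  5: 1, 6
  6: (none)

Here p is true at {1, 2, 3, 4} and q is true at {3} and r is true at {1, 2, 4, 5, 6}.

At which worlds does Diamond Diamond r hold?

1: successors {1, 4}; Diamond r there: 1:T, 4:F. ✓
2: no successors, so Diamond Diamond r fails. ✗
3: successors {5}; Diamond r there: 5:T. ✓
4: successors {3}; Diamond r there: 3:T. ✓
5: successors {1, 6}; Diamond r there: 1:T, 6:F. ✓
6: no successors, so Diamond Diamond r fails. ✗

{1, 3, 4, 5}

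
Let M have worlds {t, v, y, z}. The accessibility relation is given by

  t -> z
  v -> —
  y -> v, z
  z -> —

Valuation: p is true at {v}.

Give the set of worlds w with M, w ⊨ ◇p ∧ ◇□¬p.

t: ◇p is F, ◇□¬p is T. ✗
v: ◇p is F, ◇□¬p is F. ✗
y: ◇p is T, ◇□¬p is T. ✓
z: ◇p is F, ◇□¬p is F. ✗

{y}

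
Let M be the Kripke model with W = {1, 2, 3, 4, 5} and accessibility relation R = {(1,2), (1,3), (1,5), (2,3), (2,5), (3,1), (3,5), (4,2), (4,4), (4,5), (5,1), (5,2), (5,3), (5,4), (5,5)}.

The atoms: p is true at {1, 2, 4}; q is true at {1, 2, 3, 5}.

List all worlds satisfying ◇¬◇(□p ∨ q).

1: successors {2, 3, 5}; ¬◇(□p ∨ q) there: 2:F, 3:F, 5:F. ✗
2: successors {3, 5}; ¬◇(□p ∨ q) there: 3:F, 5:F. ✗
3: successors {1, 5}; ¬◇(□p ∨ q) there: 1:F, 5:F. ✗
4: successors {2, 4, 5}; ¬◇(□p ∨ q) there: 2:F, 4:F, 5:F. ✗
5: successors {1, 2, 3, 4, 5}; ¬◇(□p ∨ q) there: 1:F, 2:F, 3:F, 4:F, 5:F. ✗

∅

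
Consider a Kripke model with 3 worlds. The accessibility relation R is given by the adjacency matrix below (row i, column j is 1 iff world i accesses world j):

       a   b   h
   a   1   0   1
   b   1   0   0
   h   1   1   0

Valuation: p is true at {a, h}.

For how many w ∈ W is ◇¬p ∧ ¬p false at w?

a: ◇¬p is F, ¬p is F. ✗
b: ◇¬p is F, ¬p is T. ✗
h: ◇¬p is T, ¬p is F. ✗
Satisfying worlds: ∅.
So ◇¬p ∧ ¬p fails at the other 3 worlds.

3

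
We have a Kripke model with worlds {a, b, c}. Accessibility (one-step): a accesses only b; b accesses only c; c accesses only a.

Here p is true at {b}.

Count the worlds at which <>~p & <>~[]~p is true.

a: <>~p is F, <>~[]~p is F. ✗
b: <>~p is T, <>~[]~p is F. ✗
c: <>~p is T, <>~[]~p is T. ✓
Satisfying worlds: {c}.

1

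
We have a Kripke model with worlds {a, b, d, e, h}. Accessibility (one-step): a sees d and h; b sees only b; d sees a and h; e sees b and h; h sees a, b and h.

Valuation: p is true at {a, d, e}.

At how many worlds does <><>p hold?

4

a: successors {d, h}; <>p there: d:T, h:T. ✓
b: successors {b}; <>p there: b:F. ✗
d: successors {a, h}; <>p there: a:T, h:T. ✓
e: successors {b, h}; <>p there: b:F, h:T. ✓
h: successors {a, b, h}; <>p there: a:T, b:F, h:T. ✓
Satisfying worlds: {a, d, e, h}.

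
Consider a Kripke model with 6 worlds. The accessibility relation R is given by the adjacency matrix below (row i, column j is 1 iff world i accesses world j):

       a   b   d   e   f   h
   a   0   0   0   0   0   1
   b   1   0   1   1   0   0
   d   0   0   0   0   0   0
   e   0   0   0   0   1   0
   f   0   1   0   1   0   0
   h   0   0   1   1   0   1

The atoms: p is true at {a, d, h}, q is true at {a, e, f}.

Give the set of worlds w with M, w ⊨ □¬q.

a: successors {h}; ¬q there: h:T. ✓
b: successors {a, d, e}; ¬q there: a:F, d:T, e:F. ✗
d: no successors, so □¬q holds vacuously. ✓
e: successors {f}; ¬q there: f:F. ✗
f: successors {b, e}; ¬q there: b:T, e:F. ✗
h: successors {d, e, h}; ¬q there: d:T, e:F, h:T. ✗

{a, d}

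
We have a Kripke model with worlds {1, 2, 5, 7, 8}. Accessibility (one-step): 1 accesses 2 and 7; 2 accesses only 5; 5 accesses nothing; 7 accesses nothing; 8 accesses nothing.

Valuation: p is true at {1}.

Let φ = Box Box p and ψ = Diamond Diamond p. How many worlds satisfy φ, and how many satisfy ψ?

4 and 0

For Box Box p:
1: successors {2, 7}; Box p there: 2:F, 7:T. ✗
2: successors {5}; Box p there: 5:T. ✓
5: no successors, so Box Box p holds vacuously. ✓
7: no successors, so Box Box p holds vacuously. ✓
8: no successors, so Box Box p holds vacuously. ✓
— 4 worlds.
For Diamond Diamond p:
1: successors {2, 7}; Diamond p there: 2:F, 7:F. ✗
2: successors {5}; Diamond p there: 5:F. ✗
5: no successors, so Diamond Diamond p fails. ✗
7: no successors, so Diamond Diamond p fails. ✗
8: no successors, so Diamond Diamond p fails. ✗
— 0 worlds.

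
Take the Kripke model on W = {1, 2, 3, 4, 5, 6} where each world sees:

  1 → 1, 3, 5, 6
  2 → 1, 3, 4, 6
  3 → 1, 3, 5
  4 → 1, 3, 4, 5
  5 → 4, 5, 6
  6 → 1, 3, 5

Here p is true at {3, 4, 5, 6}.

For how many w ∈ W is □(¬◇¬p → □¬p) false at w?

5

1: successors {1, 3, 5, 6}; ¬◇¬p → □¬p there: 1:T, 3:T, 5:F, 6:T. ✗
2: successors {1, 3, 4, 6}; ¬◇¬p → □¬p there: 1:T, 3:T, 4:T, 6:T. ✓
3: successors {1, 3, 5}; ¬◇¬p → □¬p there: 1:T, 3:T, 5:F. ✗
4: successors {1, 3, 4, 5}; ¬◇¬p → □¬p there: 1:T, 3:T, 4:T, 5:F. ✗
5: successors {4, 5, 6}; ¬◇¬p → □¬p there: 4:T, 5:F, 6:T. ✗
6: successors {1, 3, 5}; ¬◇¬p → □¬p there: 1:T, 3:T, 5:F. ✗
Satisfying worlds: {2}.
So □(¬◇¬p → □¬p) fails at the other 5 worlds.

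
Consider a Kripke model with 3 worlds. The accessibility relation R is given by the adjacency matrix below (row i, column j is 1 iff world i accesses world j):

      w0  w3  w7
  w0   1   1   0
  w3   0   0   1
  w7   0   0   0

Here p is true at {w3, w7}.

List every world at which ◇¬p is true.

w0: successors {w0, w3}; ¬p there: w0:T, w3:F. ✓
w3: successors {w7}; ¬p there: w7:F. ✗
w7: no successors, so ◇¬p fails. ✗

{w0}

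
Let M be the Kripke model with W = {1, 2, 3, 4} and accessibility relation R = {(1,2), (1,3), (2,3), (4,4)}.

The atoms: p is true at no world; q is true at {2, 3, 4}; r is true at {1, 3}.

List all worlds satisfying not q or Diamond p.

1: not q is T, Diamond p is F. ✓
2: not q is F, Diamond p is F. ✗
3: not q is F, Diamond p is F. ✗
4: not q is F, Diamond p is F. ✗

{1}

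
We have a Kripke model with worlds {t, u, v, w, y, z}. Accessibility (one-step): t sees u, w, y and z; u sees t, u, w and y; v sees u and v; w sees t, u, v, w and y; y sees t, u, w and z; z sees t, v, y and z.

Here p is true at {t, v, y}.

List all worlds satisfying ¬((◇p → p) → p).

t: (◇p → p) → p is T. ✗
u: (◇p → p) → p is T. ✗
v: (◇p → p) → p is T. ✗
w: (◇p → p) → p is T. ✗
y: (◇p → p) → p is T. ✗
z: (◇p → p) → p is T. ✗

∅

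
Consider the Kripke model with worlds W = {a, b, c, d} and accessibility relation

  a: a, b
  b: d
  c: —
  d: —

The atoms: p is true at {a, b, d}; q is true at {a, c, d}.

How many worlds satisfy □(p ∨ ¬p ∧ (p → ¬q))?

4

a: successors {a, b}; p ∨ ¬p ∧ (p → ¬q) there: a:T, b:T. ✓
b: successors {d}; p ∨ ¬p ∧ (p → ¬q) there: d:T. ✓
c: no successors, so □(p ∨ ¬p ∧ (p → ¬q)) holds vacuously. ✓
d: no successors, so □(p ∨ ¬p ∧ (p → ¬q)) holds vacuously. ✓
Satisfying worlds: {a, b, c, d}.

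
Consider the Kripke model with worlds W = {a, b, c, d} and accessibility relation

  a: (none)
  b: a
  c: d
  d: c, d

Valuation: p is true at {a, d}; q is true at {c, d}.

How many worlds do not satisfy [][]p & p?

3

a: [][]p is T, p is T. ✓
b: [][]p is T, p is F. ✗
c: [][]p is F, p is F. ✗
d: [][]p is F, p is T. ✗
Satisfying worlds: {a}.
So [][]p & p fails at the other 3 worlds.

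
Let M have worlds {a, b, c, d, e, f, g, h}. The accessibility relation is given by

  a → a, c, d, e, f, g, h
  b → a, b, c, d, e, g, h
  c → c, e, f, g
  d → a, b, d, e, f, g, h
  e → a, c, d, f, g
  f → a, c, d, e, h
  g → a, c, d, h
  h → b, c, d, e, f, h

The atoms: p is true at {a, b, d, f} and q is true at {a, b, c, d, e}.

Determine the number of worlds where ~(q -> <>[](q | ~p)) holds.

a: q -> <>[](q | ~p) is T. ✗
b: q -> <>[](q | ~p) is T. ✗
c: q -> <>[](q | ~p) is T. ✗
d: q -> <>[](q | ~p) is T. ✗
e: q -> <>[](q | ~p) is T. ✗
f: q -> <>[](q | ~p) is T. ✗
g: q -> <>[](q | ~p) is T. ✗
h: q -> <>[](q | ~p) is T. ✗
Satisfying worlds: ∅.

0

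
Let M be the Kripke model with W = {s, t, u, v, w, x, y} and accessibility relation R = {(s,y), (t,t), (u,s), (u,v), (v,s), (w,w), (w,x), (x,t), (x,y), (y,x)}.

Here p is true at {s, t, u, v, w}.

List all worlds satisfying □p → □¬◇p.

{s, v, w, x, y}

s: □p is F, □¬◇p is T. ✓
t: □p is T, □¬◇p is F. ✗
u: □p is T, □¬◇p is F. ✗
v: □p is T, □¬◇p is T. ✓
w: □p is F, □¬◇p is F. ✓
x: □p is F, □¬◇p is F. ✓
y: □p is F, □¬◇p is F. ✓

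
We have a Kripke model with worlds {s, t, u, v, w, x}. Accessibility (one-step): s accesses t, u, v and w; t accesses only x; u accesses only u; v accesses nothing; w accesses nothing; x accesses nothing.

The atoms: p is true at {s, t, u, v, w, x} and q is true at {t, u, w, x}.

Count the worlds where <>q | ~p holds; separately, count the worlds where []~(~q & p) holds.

For <>q | ~p:
s: <>q is T, ~p is F. ✓
t: <>q is T, ~p is F. ✓
u: <>q is T, ~p is F. ✓
v: <>q is F, ~p is F. ✗
w: <>q is F, ~p is F. ✗
x: <>q is F, ~p is F. ✗
— 3 worlds.
For []~(~q & p):
s: successors {t, u, v, w}; ~(~q & p) there: t:T, u:T, v:F, w:T. ✗
t: successors {x}; ~(~q & p) there: x:T. ✓
u: successors {u}; ~(~q & p) there: u:T. ✓
v: no successors, so []~(~q & p) holds vacuously. ✓
w: no successors, so []~(~q & p) holds vacuously. ✓
x: no successors, so []~(~q & p) holds vacuously. ✓
— 5 worlds.

3 and 5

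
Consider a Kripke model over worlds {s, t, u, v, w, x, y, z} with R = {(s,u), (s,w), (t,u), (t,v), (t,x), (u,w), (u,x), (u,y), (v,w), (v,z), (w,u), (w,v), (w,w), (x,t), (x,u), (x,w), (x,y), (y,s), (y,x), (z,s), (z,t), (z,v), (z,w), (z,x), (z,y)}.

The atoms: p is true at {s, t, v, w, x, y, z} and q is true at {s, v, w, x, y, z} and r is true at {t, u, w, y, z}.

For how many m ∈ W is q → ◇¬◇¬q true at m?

6

s: q is T, ◇¬◇¬q is T. ✓
t: q is F, ◇¬◇¬q is T. ✓
u: q is F, ◇¬◇¬q is T. ✓
v: q is T, ◇¬◇¬q is F. ✗
w: q is T, ◇¬◇¬q is T. ✓
x: q is T, ◇¬◇¬q is T. ✓
y: q is T, ◇¬◇¬q is F. ✗
z: q is T, ◇¬◇¬q is T. ✓
Satisfying worlds: {s, t, u, w, x, z}.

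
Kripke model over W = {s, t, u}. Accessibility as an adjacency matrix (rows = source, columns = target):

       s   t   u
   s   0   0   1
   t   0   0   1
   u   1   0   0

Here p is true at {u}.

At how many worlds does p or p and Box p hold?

1

s: p is F, p and Box p is F. ✗
t: p is F, p and Box p is F. ✗
u: p is T, p and Box p is F. ✓
Satisfying worlds: {u}.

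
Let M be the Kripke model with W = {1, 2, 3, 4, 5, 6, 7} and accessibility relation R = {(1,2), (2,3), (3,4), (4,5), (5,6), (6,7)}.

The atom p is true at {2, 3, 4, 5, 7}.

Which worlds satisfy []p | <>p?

{1, 2, 3, 4, 6, 7}

1: []p is T, <>p is T. ✓
2: []p is T, <>p is T. ✓
3: []p is T, <>p is T. ✓
4: []p is T, <>p is T. ✓
5: []p is F, <>p is F. ✗
6: []p is T, <>p is T. ✓
7: []p is T, <>p is F. ✓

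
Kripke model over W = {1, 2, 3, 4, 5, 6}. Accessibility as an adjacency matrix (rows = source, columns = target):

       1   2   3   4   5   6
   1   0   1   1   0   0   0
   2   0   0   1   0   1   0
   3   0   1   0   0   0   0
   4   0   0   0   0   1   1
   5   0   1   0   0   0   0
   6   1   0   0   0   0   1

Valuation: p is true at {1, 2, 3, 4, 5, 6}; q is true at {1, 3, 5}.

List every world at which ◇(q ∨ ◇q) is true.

{1, 2, 3, 4, 5, 6}

1: successors {2, 3}; q ∨ ◇q there: 2:T, 3:T. ✓
2: successors {3, 5}; q ∨ ◇q there: 3:T, 5:T. ✓
3: successors {2}; q ∨ ◇q there: 2:T. ✓
4: successors {5, 6}; q ∨ ◇q there: 5:T, 6:T. ✓
5: successors {2}; q ∨ ◇q there: 2:T. ✓
6: successors {1, 6}; q ∨ ◇q there: 1:T, 6:T. ✓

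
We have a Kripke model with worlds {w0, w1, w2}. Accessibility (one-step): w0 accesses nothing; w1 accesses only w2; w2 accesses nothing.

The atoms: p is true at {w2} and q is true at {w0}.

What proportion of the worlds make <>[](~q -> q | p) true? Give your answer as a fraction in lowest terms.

w0: no successors, so <>[](~q -> q | p) fails. ✗
w1: successors {w2}; [](~q -> q | p) there: w2:T. ✓
w2: no successors, so <>[](~q -> q | p) fails. ✗
That's 1 of 3 worlds, so 1/3.

1/3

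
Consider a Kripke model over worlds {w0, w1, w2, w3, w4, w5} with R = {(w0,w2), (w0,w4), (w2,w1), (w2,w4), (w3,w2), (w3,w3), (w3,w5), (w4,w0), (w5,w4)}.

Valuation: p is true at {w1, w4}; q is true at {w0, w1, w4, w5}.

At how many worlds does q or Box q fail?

w0: q is T, Box q is F. ✓
w1: q is T, Box q is T. ✓
w2: q is F, Box q is T. ✓
w3: q is F, Box q is F. ✗
w4: q is T, Box q is T. ✓
w5: q is T, Box q is T. ✓
Satisfying worlds: {w0, w1, w2, w4, w5}.
So q or Box q fails at the other 1 world.

1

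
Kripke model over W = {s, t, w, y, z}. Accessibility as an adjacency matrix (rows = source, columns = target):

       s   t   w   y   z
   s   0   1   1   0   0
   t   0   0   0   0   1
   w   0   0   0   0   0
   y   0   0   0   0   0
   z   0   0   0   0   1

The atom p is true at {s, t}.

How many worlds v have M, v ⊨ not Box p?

3

s: Box p is F. ✓
t: Box p is F. ✓
w: Box p is T. ✗
y: Box p is T. ✗
z: Box p is F. ✓
Satisfying worlds: {s, t, z}.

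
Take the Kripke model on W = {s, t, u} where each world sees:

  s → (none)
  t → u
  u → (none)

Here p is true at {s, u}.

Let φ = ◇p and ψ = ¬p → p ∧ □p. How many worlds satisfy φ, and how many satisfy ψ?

For ◇p:
s: no successors, so ◇p fails. ✗
t: successors {u}; p there: u:T. ✓
u: no successors, so ◇p fails. ✗
— 1 world.
For ¬p → p ∧ □p:
s: ¬p is F, p ∧ □p is T. ✓
t: ¬p is T, p ∧ □p is F. ✗
u: ¬p is F, p ∧ □p is T. ✓
— 2 worlds.

1 and 2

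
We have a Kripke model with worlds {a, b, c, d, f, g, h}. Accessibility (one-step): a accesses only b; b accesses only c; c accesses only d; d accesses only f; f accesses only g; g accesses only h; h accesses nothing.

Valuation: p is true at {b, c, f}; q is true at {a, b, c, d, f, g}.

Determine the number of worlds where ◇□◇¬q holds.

a: successors {b}; □◇¬q there: b:F. ✗
b: successors {c}; □◇¬q there: c:F. ✗
c: successors {d}; □◇¬q there: d:F. ✗
d: successors {f}; □◇¬q there: f:T. ✓
f: successors {g}; □◇¬q there: g:F. ✗
g: successors {h}; □◇¬q there: h:T. ✓
h: no successors, so ◇□◇¬q fails. ✗
Satisfying worlds: {d, g}.

2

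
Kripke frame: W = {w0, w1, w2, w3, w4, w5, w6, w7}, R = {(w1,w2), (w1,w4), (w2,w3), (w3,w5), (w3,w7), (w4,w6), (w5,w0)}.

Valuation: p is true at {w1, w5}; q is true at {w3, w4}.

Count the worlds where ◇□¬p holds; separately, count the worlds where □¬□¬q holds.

4 and 3

For ◇□¬p:
w0: no successors, so ◇□¬p fails. ✗
w1: successors {w2, w4}; □¬p there: w2:T, w4:T. ✓
w2: successors {w3}; □¬p there: w3:F. ✗
w3: successors {w5, w7}; □¬p there: w5:T, w7:T. ✓
w4: successors {w6}; □¬p there: w6:T. ✓
w5: successors {w0}; □¬p there: w0:T. ✓
w6: no successors, so ◇□¬p fails. ✗
w7: no successors, so ◇□¬p fails. ✗
— 4 worlds.
For □¬□¬q:
w0: no successors, so □¬□¬q holds vacuously. ✓
w1: successors {w2, w4}; ¬□¬q there: w2:T, w4:F. ✗
w2: successors {w3}; ¬□¬q there: w3:F. ✗
w3: successors {w5, w7}; ¬□¬q there: w5:F, w7:F. ✗
w4: successors {w6}; ¬□¬q there: w6:F. ✗
w5: successors {w0}; ¬□¬q there: w0:F. ✗
w6: no successors, so □¬□¬q holds vacuously. ✓
w7: no successors, so □¬□¬q holds vacuously. ✓
— 3 worlds.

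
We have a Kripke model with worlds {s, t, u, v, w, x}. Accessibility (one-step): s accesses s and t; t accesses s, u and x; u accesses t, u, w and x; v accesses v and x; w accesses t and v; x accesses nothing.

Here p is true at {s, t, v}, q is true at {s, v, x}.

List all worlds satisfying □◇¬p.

s: successors {s, t}; ◇¬p there: s:F, t:T. ✗
t: successors {s, u, x}; ◇¬p there: s:F, u:T, x:F. ✗
u: successors {t, u, w, x}; ◇¬p there: t:T, u:T, w:F, x:F. ✗
v: successors {v, x}; ◇¬p there: v:T, x:F. ✗
w: successors {t, v}; ◇¬p there: t:T, v:T. ✓
x: no successors, so □◇¬p holds vacuously. ✓

{w, x}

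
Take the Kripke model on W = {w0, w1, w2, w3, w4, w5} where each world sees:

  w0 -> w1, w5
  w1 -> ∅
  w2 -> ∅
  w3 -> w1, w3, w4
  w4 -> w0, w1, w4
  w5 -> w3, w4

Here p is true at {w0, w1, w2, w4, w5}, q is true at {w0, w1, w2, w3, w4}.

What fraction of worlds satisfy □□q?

5/6

w0: successors {w1, w5}; □q there: w1:T, w5:T. ✓
w1: no successors, so □□q holds vacuously. ✓
w2: no successors, so □□q holds vacuously. ✓
w3: successors {w1, w3, w4}; □q there: w1:T, w3:T, w4:T. ✓
w4: successors {w0, w1, w4}; □q there: w0:F, w1:T, w4:T. ✗
w5: successors {w3, w4}; □q there: w3:T, w4:T. ✓
That's 5 of 6 worlds, so 5/6.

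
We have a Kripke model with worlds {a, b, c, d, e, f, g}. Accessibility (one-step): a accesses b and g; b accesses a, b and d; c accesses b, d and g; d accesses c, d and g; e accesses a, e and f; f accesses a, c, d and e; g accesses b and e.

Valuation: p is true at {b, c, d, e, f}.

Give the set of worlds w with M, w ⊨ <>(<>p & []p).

a: successors {b, g}; <>p & []p there: b:F, g:T. ✓
b: successors {a, b, d}; <>p & []p there: a:F, b:F, d:F. ✗
c: successors {b, d, g}; <>p & []p there: b:F, d:F, g:T. ✓
d: successors {c, d, g}; <>p & []p there: c:F, d:F, g:T. ✓
e: successors {a, e, f}; <>p & []p there: a:F, e:F, f:F. ✗
f: successors {a, c, d, e}; <>p & []p there: a:F, c:F, d:F, e:F. ✗
g: successors {b, e}; <>p & []p there: b:F, e:F. ✗

{a, c, d}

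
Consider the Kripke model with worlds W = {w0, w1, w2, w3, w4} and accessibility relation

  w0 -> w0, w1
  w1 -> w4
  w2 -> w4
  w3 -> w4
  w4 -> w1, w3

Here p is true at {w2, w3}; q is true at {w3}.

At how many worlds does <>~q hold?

5

w0: successors {w0, w1}; ~q there: w0:T, w1:T. ✓
w1: successors {w4}; ~q there: w4:T. ✓
w2: successors {w4}; ~q there: w4:T. ✓
w3: successors {w4}; ~q there: w4:T. ✓
w4: successors {w1, w3}; ~q there: w1:T, w3:F. ✓
Satisfying worlds: {w0, w1, w2, w3, w4}.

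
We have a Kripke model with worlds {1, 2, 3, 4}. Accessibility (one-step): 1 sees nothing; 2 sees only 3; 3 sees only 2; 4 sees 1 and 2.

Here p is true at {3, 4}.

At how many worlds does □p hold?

2

1: no successors, so □p holds vacuously. ✓
2: successors {3}; p there: 3:T. ✓
3: successors {2}; p there: 2:F. ✗
4: successors {1, 2}; p there: 1:F, 2:F. ✗
Satisfying worlds: {1, 2}.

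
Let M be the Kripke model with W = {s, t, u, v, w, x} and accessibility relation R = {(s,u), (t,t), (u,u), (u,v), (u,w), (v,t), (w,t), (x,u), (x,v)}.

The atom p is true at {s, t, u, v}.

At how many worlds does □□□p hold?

3

s: successors {u}; □□p there: u:F. ✗
t: successors {t}; □□p there: t:T. ✓
u: successors {u, v, w}; □□p there: u:F, v:T, w:T. ✗
v: successors {t}; □□p there: t:T. ✓
w: successors {t}; □□p there: t:T. ✓
x: successors {u, v}; □□p there: u:F, v:T. ✗
Satisfying worlds: {t, v, w}.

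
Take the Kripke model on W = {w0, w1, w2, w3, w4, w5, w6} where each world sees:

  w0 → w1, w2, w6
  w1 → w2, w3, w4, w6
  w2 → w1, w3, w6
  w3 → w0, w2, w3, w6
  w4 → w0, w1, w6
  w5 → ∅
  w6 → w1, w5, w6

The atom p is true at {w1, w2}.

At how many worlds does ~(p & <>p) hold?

w0: p & <>p is F. ✓
w1: p & <>p is T. ✗
w2: p & <>p is T. ✗
w3: p & <>p is F. ✓
w4: p & <>p is F. ✓
w5: p & <>p is F. ✓
w6: p & <>p is F. ✓
Satisfying worlds: {w0, w3, w4, w5, w6}.

5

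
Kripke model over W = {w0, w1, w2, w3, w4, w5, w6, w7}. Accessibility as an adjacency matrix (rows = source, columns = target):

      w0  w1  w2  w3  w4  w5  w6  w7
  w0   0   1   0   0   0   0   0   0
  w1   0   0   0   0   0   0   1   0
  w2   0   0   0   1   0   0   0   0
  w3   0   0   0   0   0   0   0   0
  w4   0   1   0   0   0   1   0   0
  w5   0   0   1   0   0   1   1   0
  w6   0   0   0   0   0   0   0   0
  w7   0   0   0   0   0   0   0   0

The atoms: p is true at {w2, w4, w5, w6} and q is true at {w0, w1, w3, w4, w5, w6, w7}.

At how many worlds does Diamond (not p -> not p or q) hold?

5

w0: successors {w1}; not p -> not p or q there: w1:T. ✓
w1: successors {w6}; not p -> not p or q there: w6:T. ✓
w2: successors {w3}; not p -> not p or q there: w3:T. ✓
w3: no successors, so Diamond (not p -> not p or q) fails. ✗
w4: successors {w1, w5}; not p -> not p or q there: w1:T, w5:T. ✓
w5: successors {w2, w5, w6}; not p -> not p or q there: w2:T, w5:T, w6:T. ✓
w6: no successors, so Diamond (not p -> not p or q) fails. ✗
w7: no successors, so Diamond (not p -> not p or q) fails. ✗
Satisfying worlds: {w0, w1, w2, w4, w5}.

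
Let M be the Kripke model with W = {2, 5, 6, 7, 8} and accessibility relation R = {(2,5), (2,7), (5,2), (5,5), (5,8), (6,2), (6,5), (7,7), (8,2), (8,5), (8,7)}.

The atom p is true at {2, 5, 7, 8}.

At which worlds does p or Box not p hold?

2: p is T, Box not p is F. ✓
5: p is T, Box not p is F. ✓
6: p is F, Box not p is F. ✗
7: p is T, Box not p is F. ✓
8: p is T, Box not p is F. ✓

{2, 5, 7, 8}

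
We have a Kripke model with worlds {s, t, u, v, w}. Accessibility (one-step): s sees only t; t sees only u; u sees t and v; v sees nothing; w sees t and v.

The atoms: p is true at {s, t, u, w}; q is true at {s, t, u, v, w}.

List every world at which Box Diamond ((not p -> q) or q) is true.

{s, t, v}

s: successors {t}; Diamond ((not p -> q) or q) there: t:T. ✓
t: successors {u}; Diamond ((not p -> q) or q) there: u:T. ✓
u: successors {t, v}; Diamond ((not p -> q) or q) there: t:T, v:F. ✗
v: no successors, so Box Diamond ((not p -> q) or q) holds vacuously. ✓
w: successors {t, v}; Diamond ((not p -> q) or q) there: t:T, v:F. ✗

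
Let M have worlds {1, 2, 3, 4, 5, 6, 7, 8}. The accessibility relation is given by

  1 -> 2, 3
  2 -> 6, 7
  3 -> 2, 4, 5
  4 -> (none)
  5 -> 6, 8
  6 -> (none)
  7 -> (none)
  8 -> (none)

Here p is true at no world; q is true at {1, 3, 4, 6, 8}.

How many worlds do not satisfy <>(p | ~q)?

1: successors {2, 3}; p | ~q there: 2:T, 3:F. ✓
2: successors {6, 7}; p | ~q there: 6:F, 7:T. ✓
3: successors {2, 4, 5}; p | ~q there: 2:T, 4:F, 5:T. ✓
4: no successors, so <>(p | ~q) fails. ✗
5: successors {6, 8}; p | ~q there: 6:F, 8:F. ✗
6: no successors, so <>(p | ~q) fails. ✗
7: no successors, so <>(p | ~q) fails. ✗
8: no successors, so <>(p | ~q) fails. ✗
Satisfying worlds: {1, 2, 3}.
So <>(p | ~q) fails at the other 5 worlds.

5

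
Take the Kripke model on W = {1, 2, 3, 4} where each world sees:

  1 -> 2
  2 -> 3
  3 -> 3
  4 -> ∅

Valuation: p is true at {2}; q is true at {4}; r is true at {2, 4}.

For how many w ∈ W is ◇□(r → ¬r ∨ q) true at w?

1: successors {2}; □(r → ¬r ∨ q) there: 2:T. ✓
2: successors {3}; □(r → ¬r ∨ q) there: 3:T. ✓
3: successors {3}; □(r → ¬r ∨ q) there: 3:T. ✓
4: no successors, so ◇□(r → ¬r ∨ q) fails. ✗
Satisfying worlds: {1, 2, 3}.

3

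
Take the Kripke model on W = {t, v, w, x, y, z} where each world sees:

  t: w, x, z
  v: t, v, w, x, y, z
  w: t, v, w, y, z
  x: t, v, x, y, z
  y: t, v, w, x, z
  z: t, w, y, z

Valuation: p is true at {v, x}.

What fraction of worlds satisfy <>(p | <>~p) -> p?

t: <>(p | <>~p) is T, p is F. ✗
v: <>(p | <>~p) is T, p is T. ✓
w: <>(p | <>~p) is T, p is F. ✗
x: <>(p | <>~p) is T, p is T. ✓
y: <>(p | <>~p) is T, p is F. ✗
z: <>(p | <>~p) is T, p is F. ✗
That's 2 of 6 worlds, so 2/6 = 1/3.

1/3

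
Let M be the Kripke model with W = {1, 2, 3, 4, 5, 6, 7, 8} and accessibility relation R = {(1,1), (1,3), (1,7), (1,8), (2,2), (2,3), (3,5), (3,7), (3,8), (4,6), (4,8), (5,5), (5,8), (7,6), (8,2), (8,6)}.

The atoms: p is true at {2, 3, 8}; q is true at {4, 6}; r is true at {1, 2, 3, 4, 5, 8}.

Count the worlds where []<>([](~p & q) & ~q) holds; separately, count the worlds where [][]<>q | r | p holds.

1 and 8

For []<>([](~p & q) & ~q):
1: successors {1, 3, 7, 8}; <>([](~p & q) & ~q) there: 1:T, 3:T, 7:F, 8:F. ✗
2: successors {2, 3}; <>([](~p & q) & ~q) there: 2:F, 3:T. ✗
3: successors {5, 7, 8}; <>([](~p & q) & ~q) there: 5:F, 7:F, 8:F. ✗
4: successors {6, 8}; <>([](~p & q) & ~q) there: 6:F, 8:F. ✗
5: successors {5, 8}; <>([](~p & q) & ~q) there: 5:F, 8:F. ✗
6: no successors, so []<>([](~p & q) & ~q) holds vacuously. ✓
7: successors {6}; <>([](~p & q) & ~q) there: 6:F. ✗
8: successors {2, 6}; <>([](~p & q) & ~q) there: 2:F, 6:F. ✗
— 1 world.
For [][]<>q | r | p:
1: [][]<>q is F, r | p is T. ✓
2: [][]<>q is F, r | p is T. ✓
3: [][]<>q is F, r | p is T. ✓
4: [][]<>q is F, r | p is T. ✓
5: [][]<>q is F, r | p is T. ✓
6: [][]<>q is T, r | p is F. ✓
7: [][]<>q is T, r | p is F. ✓
8: [][]<>q is F, r | p is T. ✓
— 8 worlds.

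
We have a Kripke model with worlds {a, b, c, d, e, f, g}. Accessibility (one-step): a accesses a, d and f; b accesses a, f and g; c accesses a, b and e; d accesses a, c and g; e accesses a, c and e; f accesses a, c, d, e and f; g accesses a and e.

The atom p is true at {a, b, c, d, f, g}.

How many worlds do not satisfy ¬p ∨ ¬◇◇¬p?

a: ¬p is F, ¬◇◇¬p is F. ✗
b: ¬p is F, ¬◇◇¬p is F. ✗
c: ¬p is F, ¬◇◇¬p is F. ✗
d: ¬p is F, ¬◇◇¬p is F. ✗
e: ¬p is T, ¬◇◇¬p is F. ✓
f: ¬p is F, ¬◇◇¬p is F. ✗
g: ¬p is F, ¬◇◇¬p is F. ✗
Satisfying worlds: {e}.
So ¬p ∨ ¬◇◇¬p fails at the other 6 worlds.

6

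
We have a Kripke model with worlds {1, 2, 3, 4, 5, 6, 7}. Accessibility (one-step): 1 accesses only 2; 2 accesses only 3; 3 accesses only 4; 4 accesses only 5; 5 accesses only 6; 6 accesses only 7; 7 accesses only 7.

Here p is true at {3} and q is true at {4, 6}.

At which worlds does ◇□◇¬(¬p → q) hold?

{2, 4, 5, 6, 7}

1: successors {2}; □◇¬(¬p → q) there: 2:F. ✗
2: successors {3}; □◇¬(¬p → q) there: 3:T. ✓
3: successors {4}; □◇¬(¬p → q) there: 4:F. ✗
4: successors {5}; □◇¬(¬p → q) there: 5:T. ✓
5: successors {6}; □◇¬(¬p → q) there: 6:T. ✓
6: successors {7}; □◇¬(¬p → q) there: 7:T. ✓
7: successors {7}; □◇¬(¬p → q) there: 7:T. ✓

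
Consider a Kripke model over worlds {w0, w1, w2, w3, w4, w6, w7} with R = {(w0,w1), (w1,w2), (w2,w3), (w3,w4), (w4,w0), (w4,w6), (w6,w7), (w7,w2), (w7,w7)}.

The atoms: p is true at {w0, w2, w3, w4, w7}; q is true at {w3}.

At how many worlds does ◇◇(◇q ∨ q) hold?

4

w0: successors {w1}; ◇(◇q ∨ q) there: w1:T. ✓
w1: successors {w2}; ◇(◇q ∨ q) there: w2:T. ✓
w2: successors {w3}; ◇(◇q ∨ q) there: w3:F. ✗
w3: successors {w4}; ◇(◇q ∨ q) there: w4:F. ✗
w4: successors {w0, w6}; ◇(◇q ∨ q) there: w0:F, w6:F. ✗
w6: successors {w7}; ◇(◇q ∨ q) there: w7:T. ✓
w7: successors {w2, w7}; ◇(◇q ∨ q) there: w2:T, w7:T. ✓
Satisfying worlds: {w0, w1, w6, w7}.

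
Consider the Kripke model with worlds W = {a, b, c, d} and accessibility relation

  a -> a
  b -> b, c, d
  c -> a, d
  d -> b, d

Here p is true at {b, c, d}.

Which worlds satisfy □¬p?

a: successors {a}; ¬p there: a:T. ✓
b: successors {b, c, d}; ¬p there: b:F, c:F, d:F. ✗
c: successors {a, d}; ¬p there: a:T, d:F. ✗
d: successors {b, d}; ¬p there: b:F, d:F. ✗

{a}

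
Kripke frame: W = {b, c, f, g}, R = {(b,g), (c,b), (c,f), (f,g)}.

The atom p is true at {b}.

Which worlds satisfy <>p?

{c}

b: successors {g}; p there: g:F. ✗
c: successors {b, f}; p there: b:T, f:F. ✓
f: successors {g}; p there: g:F. ✗
g: no successors, so <>p fails. ✗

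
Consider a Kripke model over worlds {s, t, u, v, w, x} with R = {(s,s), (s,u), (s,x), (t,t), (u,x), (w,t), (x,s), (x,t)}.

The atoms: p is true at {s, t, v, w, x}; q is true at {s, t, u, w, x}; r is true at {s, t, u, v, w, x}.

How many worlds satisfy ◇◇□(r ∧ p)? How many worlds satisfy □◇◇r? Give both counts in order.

5 and 6

For ◇◇□(r ∧ p):
s: successors {s, u, x}; ◇□(r ∧ p) there: s:T, u:T, x:T. ✓
t: successors {t}; ◇□(r ∧ p) there: t:T. ✓
u: successors {x}; ◇□(r ∧ p) there: x:T. ✓
v: no successors, so ◇◇□(r ∧ p) fails. ✗
w: successors {t}; ◇□(r ∧ p) there: t:T. ✓
x: successors {s, t}; ◇□(r ∧ p) there: s:T, t:T. ✓
— 5 worlds.
For □◇◇r:
s: successors {s, u, x}; ◇◇r there: s:T, u:T, x:T. ✓
t: successors {t}; ◇◇r there: t:T. ✓
u: successors {x}; ◇◇r there: x:T. ✓
v: no successors, so □◇◇r holds vacuously. ✓
w: successors {t}; ◇◇r there: t:T. ✓
x: successors {s, t}; ◇◇r there: s:T, t:T. ✓
— 6 worlds.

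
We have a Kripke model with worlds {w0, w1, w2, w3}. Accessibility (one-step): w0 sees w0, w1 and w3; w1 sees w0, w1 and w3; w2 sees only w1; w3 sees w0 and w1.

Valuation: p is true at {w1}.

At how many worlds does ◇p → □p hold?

1

w0: ◇p is T, □p is F. ✗
w1: ◇p is T, □p is F. ✗
w2: ◇p is T, □p is T. ✓
w3: ◇p is T, □p is F. ✗
Satisfying worlds: {w2}.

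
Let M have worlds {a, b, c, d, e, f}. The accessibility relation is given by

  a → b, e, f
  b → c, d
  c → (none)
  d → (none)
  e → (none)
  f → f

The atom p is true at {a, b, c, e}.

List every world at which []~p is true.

{c, d, e, f}

a: successors {b, e, f}; ~p there: b:F, e:F, f:T. ✗
b: successors {c, d}; ~p there: c:F, d:T. ✗
c: no successors, so []~p holds vacuously. ✓
d: no successors, so []~p holds vacuously. ✓
e: no successors, so []~p holds vacuously. ✓
f: successors {f}; ~p there: f:T. ✓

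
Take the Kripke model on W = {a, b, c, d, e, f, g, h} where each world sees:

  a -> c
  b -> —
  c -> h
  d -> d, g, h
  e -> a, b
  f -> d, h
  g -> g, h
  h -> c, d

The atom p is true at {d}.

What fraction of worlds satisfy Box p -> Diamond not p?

a: Box p is F, Diamond not p is T. ✓
b: Box p is T, Diamond not p is F. ✗
c: Box p is F, Diamond not p is T. ✓
d: Box p is F, Diamond not p is T. ✓
e: Box p is F, Diamond not p is T. ✓
f: Box p is F, Diamond not p is T. ✓
g: Box p is F, Diamond not p is T. ✓
h: Box p is F, Diamond not p is T. ✓
That's 7 of 8 worlds, so 7/8.

7/8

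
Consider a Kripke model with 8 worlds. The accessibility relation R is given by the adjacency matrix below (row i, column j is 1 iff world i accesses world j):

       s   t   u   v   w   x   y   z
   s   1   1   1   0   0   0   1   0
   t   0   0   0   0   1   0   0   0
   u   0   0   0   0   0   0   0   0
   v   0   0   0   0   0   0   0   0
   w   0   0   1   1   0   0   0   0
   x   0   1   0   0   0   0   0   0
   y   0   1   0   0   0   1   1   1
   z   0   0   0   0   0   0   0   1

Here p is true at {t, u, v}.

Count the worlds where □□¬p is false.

3

s: successors {s, t, u, y}; □¬p there: s:F, t:T, u:T, y:F. ✗
t: successors {w}; □¬p there: w:F. ✗
u: no successors, so □□¬p holds vacuously. ✓
v: no successors, so □□¬p holds vacuously. ✓
w: successors {u, v}; □¬p there: u:T, v:T. ✓
x: successors {t}; □¬p there: t:T. ✓
y: successors {t, x, y, z}; □¬p there: t:T, x:F, y:F, z:T. ✗
z: successors {z}; □¬p there: z:T. ✓
Satisfying worlds: {u, v, w, x, z}.
So □□¬p fails at the other 3 worlds.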